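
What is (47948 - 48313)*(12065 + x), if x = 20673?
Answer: -11949370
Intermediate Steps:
(47948 - 48313)*(12065 + x) = (47948 - 48313)*(12065 + 20673) = -365*32738 = -11949370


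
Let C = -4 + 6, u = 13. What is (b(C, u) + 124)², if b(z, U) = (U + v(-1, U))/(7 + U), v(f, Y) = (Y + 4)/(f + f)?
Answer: 24690961/1600 ≈ 15432.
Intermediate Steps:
v(f, Y) = (4 + Y)/(2*f) (v(f, Y) = (4 + Y)/((2*f)) = (4 + Y)*(1/(2*f)) = (4 + Y)/(2*f))
C = 2
b(z, U) = (-2 + U/2)/(7 + U) (b(z, U) = (U + (½)*(4 + U)/(-1))/(7 + U) = (U + (½)*(-1)*(4 + U))/(7 + U) = (U + (-2 - U/2))/(7 + U) = (-2 + U/2)/(7 + U))
(b(C, u) + 124)² = ((-4 + 13)/(2*(7 + 13)) + 124)² = ((½)*9/20 + 124)² = ((½)*(1/20)*9 + 124)² = (9/40 + 124)² = (4969/40)² = 24690961/1600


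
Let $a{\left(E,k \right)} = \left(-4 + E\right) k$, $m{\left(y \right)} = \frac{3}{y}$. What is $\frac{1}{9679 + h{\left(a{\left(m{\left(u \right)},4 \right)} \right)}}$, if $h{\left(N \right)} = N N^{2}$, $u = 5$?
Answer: $\frac{125}{895443} \approx 0.0001396$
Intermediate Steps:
$a{\left(E,k \right)} = k \left(-4 + E\right)$
$h{\left(N \right)} = N^{3}$
$\frac{1}{9679 + h{\left(a{\left(m{\left(u \right)},4 \right)} \right)}} = \frac{1}{9679 + \left(4 \left(-4 + \frac{3}{5}\right)\right)^{3}} = \frac{1}{9679 + \left(4 \left(- \frac{17}{5}\right)\right)^{3}} = \frac{1}{9679 + \left(- \frac{68}{5}\right)^{3}} = \frac{1}{9679 - \frac{314432}{125}} = \frac{1}{\frac{895443}{125}} = \frac{125}{895443}$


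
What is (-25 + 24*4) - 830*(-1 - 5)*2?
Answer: 10031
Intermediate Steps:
(-25 + 24*4) - 830*(-1 - 5)*2 = (-25 + 96) - 830*(-6*2) = 71 - 830*(-12) = 71 - 1*(-9960) = 71 + 9960 = 10031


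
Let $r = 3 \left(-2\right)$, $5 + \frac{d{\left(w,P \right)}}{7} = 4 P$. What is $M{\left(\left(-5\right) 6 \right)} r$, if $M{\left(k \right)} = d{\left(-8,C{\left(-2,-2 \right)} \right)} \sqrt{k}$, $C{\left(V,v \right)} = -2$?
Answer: $546 i \sqrt{30} \approx 2990.6 i$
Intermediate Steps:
$d{\left(w,P \right)} = -35 + 28 P$ ($d{\left(w,P \right)} = -35 + 7 \cdot 4 P = -35 + 28 P$)
$M{\left(k \right)} = - 91 \sqrt{k}$ ($M{\left(k \right)} = \left(-35 + 28 \left(-2\right)\right) \sqrt{k} = \left(-35 - 56\right) \sqrt{k} = - 91 \sqrt{k}$)
$r = -6$
$M{\left(\left(-5\right) 6 \right)} r = - 91 \sqrt{\left(-5\right) 6} \left(-6\right) = - 91 \sqrt{-30} \left(-6\right) = - 91 i \sqrt{30} \left(-6\right) = 546 i \sqrt{30}$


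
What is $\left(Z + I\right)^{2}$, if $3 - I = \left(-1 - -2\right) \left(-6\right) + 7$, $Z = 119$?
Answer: $14641$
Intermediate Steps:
$I = 2$ ($I = 3 - \left(\left(-1 - -2\right) \left(-6\right) + 7\right) = 3 - \left(\left(-1 + 2\right) \left(-6\right) + 7\right) = 3 - \left(1 \left(-6\right) + 7\right) = 3 - \left(-6 + 7\right) = 3 - 1 = 2$)
$\left(Z + I\right)^{2} = \left(119 + 2\right)^{2} = 121^{2} = 14641$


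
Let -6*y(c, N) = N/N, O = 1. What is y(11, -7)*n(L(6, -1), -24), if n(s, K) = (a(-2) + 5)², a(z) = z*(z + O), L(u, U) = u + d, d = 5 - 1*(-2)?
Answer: -49/6 ≈ -8.1667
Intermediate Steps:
d = 7 (d = 5 + 2 = 7)
y(c, N) = -⅙ (y(c, N) = -N/(6*N) = -⅙*1 = -⅙)
L(u, U) = 7 + u (L(u, U) = u + 7 = 7 + u)
a(z) = z*(1 + z) (a(z) = z*(z + 1) = z*(1 + z))
n(s, K) = 49 (n(s, K) = (-2*(1 - 2) + 5)² = (-2*(-1) + 5)² = (2 + 5)² = 7² = 49)
y(11, -7)*n(L(6, -1), -24) = -⅙*49 = -49/6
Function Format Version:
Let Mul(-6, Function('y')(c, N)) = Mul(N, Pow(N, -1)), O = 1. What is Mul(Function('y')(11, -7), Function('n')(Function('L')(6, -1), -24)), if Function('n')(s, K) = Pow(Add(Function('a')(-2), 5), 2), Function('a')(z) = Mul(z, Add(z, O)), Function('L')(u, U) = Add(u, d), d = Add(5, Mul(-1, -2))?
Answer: Rational(-49, 6) ≈ -8.1667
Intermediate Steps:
d = 7 (d = Add(5, 2) = 7)
Function('y')(c, N) = Rational(-1, 6) (Function('y')(c, N) = Mul(Rational(-1, 6), Mul(N, Pow(N, -1))) = Mul(Rational(-1, 6), 1) = Rational(-1, 6))
Function('L')(u, U) = Add(7, u) (Function('L')(u, U) = Add(u, 7) = Add(7, u))
Function('a')(z) = Mul(z, Add(1, z)) (Function('a')(z) = Mul(z, Add(z, 1)) = Mul(z, Add(1, z)))
Function('n')(s, K) = 49 (Function('n')(s, K) = Pow(Add(Mul(-2, Add(1, -2)), 5), 2) = Pow(Add(Mul(-2, -1), 5), 2) = Pow(Add(2, 5), 2) = Pow(7, 2) = 49)
Mul(Function('y')(11, -7), Function('n')(Function('L')(6, -1), -24)) = Mul(Rational(-1, 6), 49) = Rational(-49, 6)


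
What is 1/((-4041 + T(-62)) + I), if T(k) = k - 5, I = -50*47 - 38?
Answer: -1/6496 ≈ -0.00015394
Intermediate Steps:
I = -2388 (I = -2350 - 38 = -2388)
T(k) = -5 + k
1/((-4041 + T(-62)) + I) = 1/((-4041 + (-5 - 62)) - 2388) = 1/((-4041 - 67) - 2388) = 1/(-4108 - 2388) = 1/(-6496) = -1/6496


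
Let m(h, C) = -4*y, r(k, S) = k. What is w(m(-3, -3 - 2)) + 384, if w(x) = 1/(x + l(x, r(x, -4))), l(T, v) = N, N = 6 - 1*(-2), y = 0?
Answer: 3073/8 ≈ 384.13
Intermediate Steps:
N = 8 (N = 6 + 2 = 8)
m(h, C) = 0 (m(h, C) = -4*0 = 0)
l(T, v) = 8
w(x) = 1/(8 + x) (w(x) = 1/(x + 8) = 1/(8 + x))
w(m(-3, -3 - 2)) + 384 = 1/(8 + 0) + 384 = 1/8 + 384 = 3073/8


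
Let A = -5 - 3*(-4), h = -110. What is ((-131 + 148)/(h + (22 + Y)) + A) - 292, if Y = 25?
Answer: -17972/63 ≈ -285.27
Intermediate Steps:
A = 7 (A = -5 + 12 = 7)
((-131 + 148)/(h + (22 + Y)) + A) - 292 = ((-131 + 148)/(-110 + (22 + 25)) + 7) - 292 = (17/(-110 + 47) + 7) - 292 = (17/(-63) + 7) - 292 = (17*(-1/63) + 7) - 292 = (-17/63 + 7) - 292 = 424/63 - 292 = -17972/63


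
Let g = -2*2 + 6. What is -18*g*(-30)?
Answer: 1080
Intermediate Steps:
g = 2 (g = -4 + 6 = 2)
-18*g*(-30) = -18*2*(-30) = -36*(-30) = 1080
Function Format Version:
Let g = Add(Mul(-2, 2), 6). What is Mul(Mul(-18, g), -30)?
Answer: 1080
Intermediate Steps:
g = 2 (g = Add(-4, 6) = 2)
Mul(Mul(-18, g), -30) = Mul(Mul(-18, 2), -30) = Mul(-36, -30) = 1080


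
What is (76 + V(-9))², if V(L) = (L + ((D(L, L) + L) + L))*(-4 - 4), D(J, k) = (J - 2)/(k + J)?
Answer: 6677056/81 ≈ 82433.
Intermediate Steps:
D(J, k) = (-2 + J)/(J + k)
V(L) = -24*L - 4*(-2 + L)/L (V(L) = (L + (((-2 + L)/(L + L) + L) + L))*(-4 - 4) = (L + (((-2 + L)/((2*L)) + L) + L))*(-8) = (L + (((1/(2*L))*(-2 + L) + L) + L))*(-8) = (L + (((-2 + L)/(2*L) + L) + L))*(-8) = (L + ((L + (-2 + L)/(2*L)) + L))*(-8) = (L + (2*L + (-2 + L)/(2*L)))*(-8) = (3*L + (-2 + L)/(2*L))*(-8) = -24*L - 4*(-2 + L)/L)
(76 + V(-9))² = (76 + (-4 - 24*(-9) + 8/(-9)))² = (76 + (-4 + 216 + 8*(-⅑)))² = (76 + (-4 + 216 - 8/9))² = (76 + 1900/9)² = (2584/9)² = 6677056/81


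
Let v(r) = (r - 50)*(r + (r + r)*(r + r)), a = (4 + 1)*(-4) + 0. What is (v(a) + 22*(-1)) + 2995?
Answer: -107627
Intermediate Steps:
a = -20 (a = 5*(-4) + 0 = -20 + 0 = -20)
v(r) = (-50 + r)*(r + 4*r**2) (v(r) = (-50 + r)*(r + (2*r)*(2*r)) = (-50 + r)*(r + 4*r**2))
(v(a) + 22*(-1)) + 2995 = (-20*(-50 - 199*(-20) + 4*(-20)**2) + 22*(-1)) + 2995 = (-20*(-50 + 3980 + 4*400) - 22) + 2995 = (-20*(-50 + 3980 + 1600) - 22) + 2995 = (-20*5530 - 22) + 2995 = (-110600 - 22) + 2995 = -110622 + 2995 = -107627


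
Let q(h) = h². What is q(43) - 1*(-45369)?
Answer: 47218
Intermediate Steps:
q(43) - 1*(-45369) = 43² - 1*(-45369) = 1849 + 45369 = 47218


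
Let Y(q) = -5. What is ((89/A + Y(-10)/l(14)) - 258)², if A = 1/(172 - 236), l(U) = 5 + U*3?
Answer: 78312104649/2209 ≈ 3.5451e+7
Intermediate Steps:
l(U) = 5 + 3*U
A = -1/64 (A = 1/(-64) = -1/64 ≈ -0.015625)
((89/A + Y(-10)/l(14)) - 258)² = ((89/(-1/64) - 5/(5 + 3*14)) - 258)² = ((89*(-64) - 5/(5 + 42)) - 258)² = ((-5696 - 5/47) - 258)² = (-267717/47 - 258)² = (-279843/47)² = 78312104649/2209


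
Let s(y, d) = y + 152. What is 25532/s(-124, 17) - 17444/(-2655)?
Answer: 17068973/18585 ≈ 918.43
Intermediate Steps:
s(y, d) = 152 + y
25532/s(-124, 17) - 17444/(-2655) = 25532/(152 - 124) - 17444/(-2655) = 25532/28 - 17444*(-1/2655) = 25532*(1/28) + 17444/2655 = 6383/7 + 17444/2655 = 17068973/18585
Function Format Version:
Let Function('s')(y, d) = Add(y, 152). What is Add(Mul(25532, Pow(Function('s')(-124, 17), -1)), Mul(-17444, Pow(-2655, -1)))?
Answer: Rational(17068973, 18585) ≈ 918.43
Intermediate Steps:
Function('s')(y, d) = Add(152, y)
Add(Mul(25532, Pow(Function('s')(-124, 17), -1)), Mul(-17444, Pow(-2655, -1))) = Add(Mul(25532, Pow(Add(152, -124), -1)), Mul(-17444, Pow(-2655, -1))) = Add(Mul(25532, Pow(28, -1)), Mul(-17444, Rational(-1, 2655))) = Add(Mul(25532, Rational(1, 28)), Rational(17444, 2655)) = Add(Rational(6383, 7), Rational(17444, 2655)) = Rational(17068973, 18585)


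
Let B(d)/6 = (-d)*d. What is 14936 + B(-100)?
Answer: -45064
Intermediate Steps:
B(d) = -6*d² (B(d) = 6*((-d)*d) = 6*(-d²) = -6*d²)
14936 + B(-100) = 14936 - 6*(-100)² = 14936 - 6*10000 = 14936 - 60000 = -45064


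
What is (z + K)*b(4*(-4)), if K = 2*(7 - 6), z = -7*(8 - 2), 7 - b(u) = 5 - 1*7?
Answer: -360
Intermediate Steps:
b(u) = 9 (b(u) = 7 - (5 - 1*7) = 7 - (5 - 7) = 7 - 1*(-2) = 7 + 2 = 9)
z = -42 (z = -7*6 = -42)
K = 2 (K = 2*1 = 2)
(z + K)*b(4*(-4)) = (-42 + 2)*9 = -40*9 = -360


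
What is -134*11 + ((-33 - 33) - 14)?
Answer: -1554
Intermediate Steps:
-134*11 + ((-33 - 33) - 14) = -1474 + (-66 - 14) = -1474 - 80 = -1554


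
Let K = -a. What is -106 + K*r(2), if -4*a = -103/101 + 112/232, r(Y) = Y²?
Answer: -312047/2929 ≈ -106.54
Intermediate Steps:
a = 1573/11716 (a = -(-103/101 + 112/232)/4 = -(-103*1/101 + 112*(1/232))/4 = -(-103/101 + 14/29)/4 = -¼*(-1573/2929) = 1573/11716 ≈ 0.13426)
K = -1573/11716 (K = -1*1573/11716 = -1573/11716 ≈ -0.13426)
-106 + K*r(2) = -106 - 1573/11716*2² = -106 - 1573/11716*4 = -106 - 1573/2929 = -312047/2929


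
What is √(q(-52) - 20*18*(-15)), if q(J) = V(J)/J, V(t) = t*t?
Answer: 2*√1337 ≈ 73.130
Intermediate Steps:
V(t) = t²
q(J) = J (q(J) = J²/J = J)
√(q(-52) - 20*18*(-15)) = √(-52 - 20*18*(-15)) = √(-52 - 360*(-15)) = √(-52 + 5400) = √5348 = 2*√1337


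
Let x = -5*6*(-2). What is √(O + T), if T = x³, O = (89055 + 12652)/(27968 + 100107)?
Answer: √141724217644961/25615 ≈ 464.76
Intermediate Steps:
O = 101707/128075 ≈ 0.79412
x = 60 (x = -30*(-2) = 60)
T = 216000 (T = 60³ = 216000)
√(O + T) = √(101707/128075 + 216000) = √(27664301707/128075) = √141724217644961/25615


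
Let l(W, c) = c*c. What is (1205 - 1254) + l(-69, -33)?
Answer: 1040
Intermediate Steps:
l(W, c) = c**2
(1205 - 1254) + l(-69, -33) = (1205 - 1254) + (-33)**2 = -49 + 1089 = 1040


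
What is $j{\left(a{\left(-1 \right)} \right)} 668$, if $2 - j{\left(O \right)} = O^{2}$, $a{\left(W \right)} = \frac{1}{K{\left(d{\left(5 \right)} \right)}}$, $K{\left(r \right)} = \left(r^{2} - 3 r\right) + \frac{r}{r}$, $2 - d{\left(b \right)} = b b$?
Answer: $\frac{479357468}{358801} \approx 1336.0$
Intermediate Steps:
$d{\left(b \right)} = 2 - b^{2}$ ($d{\left(b \right)} = 2 - b b = 2 - b^{2}$)
$K{\left(r \right)} = 1 + r^{2} - 3 r$ ($K{\left(r \right)} = \left(r^{2} - 3 r\right) + 1 = 1 + r^{2} - 3 r$)
$a{\left(W \right)} = \frac{1}{599}$ ($a{\left(W \right)} = \frac{1}{1 + \left(2 - 5^{2}\right)^{2} - 3 \left(2 - 5^{2}\right)} = \frac{1}{1 + \left(2 - 25\right)^{2} - 3 \left(2 - 25\right)} = \frac{1}{1 + \left(-23\right)^{2} - -69} = \frac{1}{1 + 529 + 69} = \frac{1}{599}$)
$j{\left(O \right)} = 2 - O^{2}$
$j{\left(a{\left(-1 \right)} \right)} 668 = \left(2 - \left(\frac{1}{599}\right)^{2}\right) 668 = \left(2 - \frac{1}{358801}\right) 668 = \frac{717601}{358801} \cdot 668 = \frac{479357468}{358801}$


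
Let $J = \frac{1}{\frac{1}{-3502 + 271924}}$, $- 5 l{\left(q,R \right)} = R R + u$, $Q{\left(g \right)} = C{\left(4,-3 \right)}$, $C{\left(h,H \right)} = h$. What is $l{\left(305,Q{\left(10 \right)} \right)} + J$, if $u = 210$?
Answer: $\frac{1341884}{5} \approx 2.6838 \cdot 10^{5}$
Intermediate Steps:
$Q{\left(g \right)} = 4$
$l{\left(q,R \right)} = -42 - \frac{R^{2}}{5}$ ($l{\left(q,R \right)} = - \frac{R R + 210}{5} = - \frac{R^{2} + 210}{5} = - \frac{210 + R^{2}}{5} = -42 - \frac{R^{2}}{5}$)
$J = 268422$ ($J = \frac{1}{\frac{1}{268422}} = 268422$)
$l{\left(305,Q{\left(10 \right)} \right)} + J = \left(-42 - \frac{4^{2}}{5}\right) + 268422 = \left(-42 - \frac{16}{5}\right) + 268422 = - \frac{226}{5} + 268422 = \frac{1341884}{5}$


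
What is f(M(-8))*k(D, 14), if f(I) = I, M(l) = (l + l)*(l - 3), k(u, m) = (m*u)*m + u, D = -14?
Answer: -485408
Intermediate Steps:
k(u, m) = u + u*m² (k(u, m) = u*m² + u = u + u*m²)
M(l) = 2*l*(-3 + l) (M(l) = (2*l)*(-3 + l) = 2*l*(-3 + l))
f(M(-8))*k(D, 14) = (2*(-8)*(-3 - 8))*(-14*(1 + 14²)) = (2*(-8)*(-11))*(-14*(1 + 196)) = 176*(-14*197) = 176*(-2758) = -485408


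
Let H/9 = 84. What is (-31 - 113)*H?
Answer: -108864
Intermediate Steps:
H = 756 (H = 9*84 = 756)
(-31 - 113)*H = (-31 - 113)*756 = -144*756 = -108864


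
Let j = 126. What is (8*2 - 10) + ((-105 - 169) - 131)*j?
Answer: -51024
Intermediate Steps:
(8*2 - 10) + ((-105 - 169) - 131)*j = (8*2 - 10) + ((-105 - 169) - 131)*126 = (16 - 10) + (-274 - 131)*126 = 6 - 405*126 = 6 - 51030 = -51024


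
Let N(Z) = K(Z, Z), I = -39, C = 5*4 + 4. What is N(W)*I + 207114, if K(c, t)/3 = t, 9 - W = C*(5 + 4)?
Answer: 231333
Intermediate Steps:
C = 24 (C = 20 + 4 = 24)
W = -207 (W = 9 - 24*(5 + 4) = 9 - 24*9 = 9 - 1*216 = 9 - 216 = -207)
K(c, t) = 3*t
N(Z) = 3*Z
N(W)*I + 207114 = (3*(-207))*(-39) + 207114 = -621*(-39) + 207114 = 24219 + 207114 = 231333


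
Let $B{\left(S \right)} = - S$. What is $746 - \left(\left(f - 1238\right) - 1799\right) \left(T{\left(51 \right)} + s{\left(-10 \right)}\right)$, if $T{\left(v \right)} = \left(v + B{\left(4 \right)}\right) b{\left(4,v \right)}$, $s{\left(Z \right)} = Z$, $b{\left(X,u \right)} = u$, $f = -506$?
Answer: $8457887$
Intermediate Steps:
$T{\left(v \right)} = v \left(-4 + v\right)$ ($T{\left(v \right)} = \left(v - 4\right) v = \left(-4 + v\right) v = v \left(-4 + v\right)$)
$746 - \left(\left(f - 1238\right) - 1799\right) \left(T{\left(51 \right)} + s{\left(-10 \right)}\right) = 746 - \left(\left(-506 - 1238\right) - 1799\right) \left(51 \left(-4 + 51\right) - 10\right) = 746 - \left(\left(-506 - 1238\right) - 1799\right) \left(51 \cdot 47 - 10\right) = 746 - \left(-1744 - 1799\right) \left(2397 - 10\right) = 746 - \left(-3543\right) 2387 = 746 - -8457141 = 746 + 8457141 = 8457887$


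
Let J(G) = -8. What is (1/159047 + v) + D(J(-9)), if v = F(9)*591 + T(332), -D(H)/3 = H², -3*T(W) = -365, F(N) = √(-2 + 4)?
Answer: -33558914/477141 + 591*√2 ≈ 765.47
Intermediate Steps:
F(N) = √2
T(W) = 365/3 (T(W) = -⅓*(-365) = 365/3)
D(H) = -3*H²
v = 365/3 + 591*√2 (v = √2*591 + 365/3 = 591*√2 + 365/3 = 365/3 + 591*√2 ≈ 957.47)
(1/159047 + v) + D(J(-9)) = (1/159047 + (365/3 + 591*√2)) - 3*(-8)² = (1/159047 + (365/3 + 591*√2)) - 3*64 = (58052158/477141 + 591*√2) - 192 = -33558914/477141 + 591*√2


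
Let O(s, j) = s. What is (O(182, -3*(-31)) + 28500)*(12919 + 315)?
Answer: 379577588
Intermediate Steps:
(O(182, -3*(-31)) + 28500)*(12919 + 315) = (182 + 28500)*(12919 + 315) = 28682*13234 = 379577588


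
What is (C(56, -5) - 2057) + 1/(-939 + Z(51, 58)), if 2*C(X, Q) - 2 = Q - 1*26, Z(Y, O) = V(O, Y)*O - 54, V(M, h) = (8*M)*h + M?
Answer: -5696140267/2749766 ≈ -2071.5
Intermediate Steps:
V(M, h) = M + 8*M*h (V(M, h) = 8*M*h + M = M + 8*M*h)
Z(Y, O) = -54 + O²*(1 + 8*Y) (Z(Y, O) = (O*(1 + 8*Y))*O - 54 = O²*(1 + 8*Y) - 54 = -54 + O²*(1 + 8*Y))
C(X, Q) = -12 + Q/2 (C(X, Q) = 1 + (Q - 1*26)/2 = 1 + (Q - 26)/2 = 1 + (-26 + Q)/2 = 1 + (-13 + Q/2) = -12 + Q/2)
(C(56, -5) - 2057) + 1/(-939 + Z(51, 58)) = ((-12 + (½)*(-5)) - 2057) + 1/(-939 + (-54 + 58²*(1 + 8*51))) = ((-12 - 5/2) - 2057) + 1/(-939 + (-54 + 3364*(1 + 408))) = (-29/2 - 2057) + 1/(-939 + (-54 + 3364*409)) = -4143/2 + 1/(-939 + (-54 + 1375876)) = -4143/2 + 1/(-939 + 1375822) = -4143/2 + 1/1374883 = -5696140267/2749766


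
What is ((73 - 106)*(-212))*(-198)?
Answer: -1385208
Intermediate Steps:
((73 - 106)*(-212))*(-198) = -33*(-212)*(-198) = 6996*(-198) = -1385208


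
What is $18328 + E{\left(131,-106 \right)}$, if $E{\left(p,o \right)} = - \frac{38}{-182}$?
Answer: $\frac{1667867}{91} \approx 18328.0$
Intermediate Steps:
$E{\left(p,o \right)} = \frac{19}{91}$ ($E{\left(p,o \right)} = \left(-38\right) \left(- \frac{1}{182}\right) = \frac{19}{91}$)
$18328 + E{\left(131,-106 \right)} = 18328 + \frac{19}{91} = \frac{1667867}{91}$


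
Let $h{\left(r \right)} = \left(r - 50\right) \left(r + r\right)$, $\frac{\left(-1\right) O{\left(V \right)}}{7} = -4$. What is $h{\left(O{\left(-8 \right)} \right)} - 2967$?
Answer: $-4199$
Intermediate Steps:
$O{\left(V \right)} = 28$ ($O{\left(V \right)} = \left(-7\right) \left(-4\right) = 28$)
$h{\left(r \right)} = 2 r \left(-50 + r\right)$ ($h{\left(r \right)} = \left(-50 + r\right) 2 r = 2 r \left(-50 + r\right)$)
$h{\left(O{\left(-8 \right)} \right)} - 2967 = 2 \cdot 28 \left(-50 + 28\right) - 2967 = 2 \cdot 28 \left(-22\right) - 2967 = -1232 - 2967 = -4199$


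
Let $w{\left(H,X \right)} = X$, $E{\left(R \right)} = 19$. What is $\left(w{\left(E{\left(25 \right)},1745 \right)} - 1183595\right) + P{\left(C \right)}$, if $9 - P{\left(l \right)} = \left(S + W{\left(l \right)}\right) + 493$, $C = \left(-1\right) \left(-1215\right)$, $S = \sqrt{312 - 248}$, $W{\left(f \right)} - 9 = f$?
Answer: $-1183566$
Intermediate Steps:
$W{\left(f \right)} = 9 + f$
$S = 8$ ($S = \sqrt{64} = 8$)
$C = 1215$
$P{\left(l \right)} = -501 - l$ ($P{\left(l \right)} = 9 - \left(\left(8 + \left(9 + l\right)\right) + 493\right) = 9 - \left(\left(17 + l\right) + 493\right) = 9 - \left(510 + l\right) = -501 - l$)
$\left(w{\left(E{\left(25 \right)},1745 \right)} - 1183595\right) + P{\left(C \right)} = \left(1745 - 1183595\right) - 1716 = -1181850 - 1716 = -1183566$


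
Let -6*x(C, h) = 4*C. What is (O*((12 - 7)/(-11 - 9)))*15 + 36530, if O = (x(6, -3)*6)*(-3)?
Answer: 36260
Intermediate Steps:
x(C, h) = -2*C/3
O = 72 (O = (-⅔*6*6)*(-3) = -4*6*(-3) = -24*(-3) = 72)
(O*((12 - 7)/(-11 - 9)))*15 + 36530 = (72*((12 - 7)/(-11 - 9)))*15 + 36530 = (72*(5/(-20)))*15 + 36530 = (72*(5*(-1/20)))*15 + 36530 = (72*(-¼))*15 + 36530 = -18*15 + 36530 = -270 + 36530 = 36260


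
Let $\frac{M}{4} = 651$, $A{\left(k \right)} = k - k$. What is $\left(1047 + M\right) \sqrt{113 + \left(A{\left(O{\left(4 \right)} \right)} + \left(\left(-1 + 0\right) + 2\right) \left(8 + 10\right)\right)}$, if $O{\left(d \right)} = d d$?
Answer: $3651 \sqrt{131} \approx 41788.0$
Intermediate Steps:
$O{\left(d \right)} = d^{2}$
$A{\left(k \right)} = 0$
$M = 2604$ ($M = 4 \cdot 651 = 2604$)
$\left(1047 + M\right) \sqrt{113 + \left(A{\left(O{\left(4 \right)} \right)} + \left(\left(-1 + 0\right) + 2\right) \left(8 + 10\right)\right)} = \left(1047 + 2604\right) \sqrt{113 + \left(0 + \left(\left(-1 + 0\right) + 2\right) \left(8 + 10\right)\right)} = 3651 \sqrt{113 + \left(0 + \left(-1 + 2\right) 18\right)} = 3651 \sqrt{113 + \left(0 + 1 \cdot 18\right)} = 3651 \sqrt{113 + \left(0 + 18\right)} = 3651 \sqrt{113 + 18} = 3651 \sqrt{131}$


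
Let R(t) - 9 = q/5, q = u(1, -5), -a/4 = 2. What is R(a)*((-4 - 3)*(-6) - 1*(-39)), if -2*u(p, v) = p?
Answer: 7209/10 ≈ 720.90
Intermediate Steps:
a = -8 (a = -4*2 = -8)
u(p, v) = -p/2
q = -½ (q = -½*1 = -½ ≈ -0.50000)
R(t) = 89/10 (R(t) = 9 - ½/5 = 9 - ½*⅕ = 9 - ⅒ = 89/10)
R(a)*((-4 - 3)*(-6) - 1*(-39)) = 89*((-4 - 3)*(-6) - 1*(-39))/10 = 89*(-7*(-6) + 39)/10 = 89*(42 + 39)/10 = (89/10)*81 = 7209/10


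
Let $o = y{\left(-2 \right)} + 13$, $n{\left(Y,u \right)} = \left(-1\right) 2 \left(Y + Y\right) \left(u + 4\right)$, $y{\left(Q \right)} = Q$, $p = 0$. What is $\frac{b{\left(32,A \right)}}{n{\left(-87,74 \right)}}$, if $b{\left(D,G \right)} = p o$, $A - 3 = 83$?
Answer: $0$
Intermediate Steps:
$A = 86$ ($A = 3 + 83 = 86$)
$n{\left(Y,u \right)} = - 4 Y \left(4 + u\right)$ ($n{\left(Y,u \right)} = - 2 \cdot 2 Y \left(4 + u\right) = - 4 Y \left(4 + u\right)$)
$o = 11$ ($o = -2 + 13 = 11$)
$b{\left(D,G \right)} = 0$ ($b{\left(D,G \right)} = 0 \cdot 11 = 0$)
$\frac{b{\left(32,A \right)}}{n{\left(-87,74 \right)}} = \frac{0}{\left(-4\right) \left(-87\right) \left(4 + 74\right)} = \frac{0}{\left(-4\right) \left(-87\right) 78} = \frac{0}{27144} = 0 \cdot \frac{1}{27144} = 0$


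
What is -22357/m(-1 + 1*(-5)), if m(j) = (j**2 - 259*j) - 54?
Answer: -22357/1536 ≈ -14.555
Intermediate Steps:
m(j) = -54 + j**2 - 259*j
-22357/m(-1 + 1*(-5)) = -22357/(-54 + (-1 + 1*(-5))**2 - 259*(-1 + 1*(-5))) = -22357/(-54 + (-1 - 5)**2 - 259*(-1 - 5)) = -22357/(-54 + (-6)**2 - 259*(-6)) = -22357/(-54 + 36 + 1554) = -22357/1536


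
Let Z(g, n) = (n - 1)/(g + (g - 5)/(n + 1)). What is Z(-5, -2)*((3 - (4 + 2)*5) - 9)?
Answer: 108/5 ≈ 21.600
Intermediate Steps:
Z(g, n) = (-1 + n)/(g + (-5 + g)/(1 + n))
Z(-5, -2)*((3 - (4 + 2)*5) - 9) = ((-1 + (-2)²)/(-5 + 2*(-5) - 5*(-2)))*((3 - (4 + 2)*5) - 9) = ((-1 + 4)/(-5 - 10 + 10))*((3 - 6*5) - 9) = (3/(-5))*((3 - 1*30) - 9) = (-⅕*3)*((3 - 30) - 9) = -3*(-27 - 9)/5 = -⅗*(-36) = 108/5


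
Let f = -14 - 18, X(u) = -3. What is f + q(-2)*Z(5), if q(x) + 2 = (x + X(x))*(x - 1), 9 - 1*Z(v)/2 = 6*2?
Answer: -110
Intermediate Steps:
Z(v) = -6 (Z(v) = 18 - 12*2 = 18 - 2*12 = 18 - 24 = -6)
f = -32
q(x) = -2 + (-1 + x)*(-3 + x) (q(x) = -2 + (x - 3)*(x - 1) = -2 + (-3 + x)*(-1 + x) = -2 + (-1 + x)*(-3 + x))
f + q(-2)*Z(5) = -32 + (1 + (-2)² - 4*(-2))*(-6) = -32 + (1 + 4 + 8)*(-6) = -32 + 13*(-6) = -32 - 78 = -110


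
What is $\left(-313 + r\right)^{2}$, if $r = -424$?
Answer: $543169$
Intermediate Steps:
$\left(-313 + r\right)^{2} = \left(-313 - 424\right)^{2} = \left(-737\right)^{2} = 543169$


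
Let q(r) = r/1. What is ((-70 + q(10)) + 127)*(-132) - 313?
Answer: -9157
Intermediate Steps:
q(r) = r (q(r) = 1*r = r)
((-70 + q(10)) + 127)*(-132) - 313 = ((-70 + 10) + 127)*(-132) - 313 = (-60 + 127)*(-132) - 313 = 67*(-132) - 313 = -8844 - 313 = -9157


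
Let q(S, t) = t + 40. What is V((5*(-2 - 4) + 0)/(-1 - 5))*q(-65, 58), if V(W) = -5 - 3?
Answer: -784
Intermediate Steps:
q(S, t) = 40 + t
V(W) = -8
V((5*(-2 - 4) + 0)/(-1 - 5))*q(-65, 58) = -8*(40 + 58) = -8*98 = -784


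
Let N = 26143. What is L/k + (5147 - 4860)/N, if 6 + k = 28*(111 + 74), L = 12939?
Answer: 26134555/10404914 ≈ 2.5117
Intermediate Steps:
k = 5174 (k = -6 + 28*(111 + 74) = -6 + 28*185 = -6 + 5180 = 5174)
L/k + (5147 - 4860)/N = 12939/5174 + (5147 - 4860)/26143 = 12939*(1/5174) + 287*(1/26143) = 12939/5174 + 287/26143 = 26134555/10404914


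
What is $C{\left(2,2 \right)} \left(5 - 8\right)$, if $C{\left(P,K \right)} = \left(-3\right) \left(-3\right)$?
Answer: $-27$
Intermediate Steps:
$C{\left(P,K \right)} = 9$
$C{\left(2,2 \right)} \left(5 - 8\right) = 9 \left(5 - 8\right) = 9 \left(-3\right) = -27$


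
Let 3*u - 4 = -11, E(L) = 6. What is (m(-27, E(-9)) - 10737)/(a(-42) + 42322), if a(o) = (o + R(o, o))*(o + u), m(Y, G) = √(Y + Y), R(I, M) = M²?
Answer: 1193/3780 - I*√6/11340 ≈ 0.31561 - 0.000216*I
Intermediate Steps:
u = -7/3 (u = 4/3 + (⅓)*(-11) = 4/3 - 11/3 = -7/3 ≈ -2.3333)
m(Y, G) = √2*√Y (m(Y, G) = √(2*Y) = √2*√Y)
a(o) = (-7/3 + o)*(o + o²) (a(o) = (o + o²)*(o - 7/3) = (o + o²)*(-7/3 + o) = (-7/3 + o)*(o + o²))
(m(-27, E(-9)) - 10737)/(a(-42) + 42322) = (√2*√(-27) - 10737)/((⅓)*(-42)*(-7 - 4*(-42) + 3*(-42)²) + 42322) = (√2*(3*I*√3) - 10737)/((⅓)*(-42)*(-7 + 168 + 3*1764) + 42322) = (3*I*√6 - 10737)/((⅓)*(-42)*(-7 + 168 + 5292) + 42322) = (-10737 + 3*I*√6)/((⅓)*(-42)*5453 + 42322) = (-10737 + 3*I*√6)/(-76342 + 42322) = (-10737 + 3*I*√6)/(-34020) = (-10737 + 3*I*√6)*(-1/34020) = 1193/3780 - I*√6/11340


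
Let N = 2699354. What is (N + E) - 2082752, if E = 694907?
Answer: 1311509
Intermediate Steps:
(N + E) - 2082752 = (2699354 + 694907) - 2082752 = 3394261 - 2082752 = 1311509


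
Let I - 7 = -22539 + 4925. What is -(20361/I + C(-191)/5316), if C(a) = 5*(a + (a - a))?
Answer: 41684587/31199604 ≈ 1.3361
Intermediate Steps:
C(a) = 5*a (C(a) = 5*(a + 0) = 5*a)
I = -17607 (I = 7 + (-22539 + 4925) = 7 - 17614 = -17607)
-(20361/I + C(-191)/5316) = -(20361/(-17607) + (5*(-191))/5316) = -(20361*(-1/17607) - 955*1/5316) = -(-6787/5869 - 955/5316) = -1*(-41684587/31199604) = 41684587/31199604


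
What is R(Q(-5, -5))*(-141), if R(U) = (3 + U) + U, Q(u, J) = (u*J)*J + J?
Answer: 36237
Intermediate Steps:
Q(u, J) = J + u*J² (Q(u, J) = (J*u)*J + J = u*J² + J = J + u*J²)
R(U) = 3 + 2*U
R(Q(-5, -5))*(-141) = (3 + 2*(-5*(1 - 5*(-5))))*(-141) = (3 + 2*(-5*(1 + 25)))*(-141) = (3 + 2*(-5*26))*(-141) = (3 + 2*(-130))*(-141) = (3 - 260)*(-141) = -257*(-141) = 36237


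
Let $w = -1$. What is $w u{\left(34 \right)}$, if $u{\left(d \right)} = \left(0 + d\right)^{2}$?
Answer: $-1156$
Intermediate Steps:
$u{\left(d \right)} = d^{2}$
$w u{\left(34 \right)} = - 34^{2} = \left(-1\right) 1156 = -1156$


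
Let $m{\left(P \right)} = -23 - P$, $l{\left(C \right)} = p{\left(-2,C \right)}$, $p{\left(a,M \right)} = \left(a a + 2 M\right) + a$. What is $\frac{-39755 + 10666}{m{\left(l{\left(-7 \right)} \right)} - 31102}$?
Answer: $\frac{29089}{31113} \approx 0.93495$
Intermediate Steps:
$p{\left(a,M \right)} = a + a^{2} + 2 M$ ($p{\left(a,M \right)} = \left(a^{2} + 2 M\right) + a = a + a^{2} + 2 M$)
$l{\left(C \right)} = 2 + 2 C$ ($l{\left(C \right)} = -2 + \left(-2\right)^{2} + 2 C = -2 + 4 + 2 C = 2 + 2 C$)
$\frac{-39755 + 10666}{m{\left(l{\left(-7 \right)} \right)} - 31102} = \frac{-39755 + 10666}{\left(-23 - \left(2 + 2 \left(-7\right)\right)\right) - 31102} = - \frac{29089}{\left(-23 - \left(2 - 14\right)\right) - 31102} = - \frac{29089}{\left(-23 - -12\right) - 31102} = - \frac{29089}{\left(-23 + 12\right) - 31102} = - \frac{29089}{-11 - 31102} = - \frac{29089}{-31113} = \left(-29089\right) \left(- \frac{1}{31113}\right) = \frac{29089}{31113}$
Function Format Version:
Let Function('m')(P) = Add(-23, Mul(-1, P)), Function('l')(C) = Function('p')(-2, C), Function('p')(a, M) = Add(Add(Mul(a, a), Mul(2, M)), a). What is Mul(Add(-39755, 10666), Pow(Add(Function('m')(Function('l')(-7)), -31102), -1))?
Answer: Rational(29089, 31113) ≈ 0.93495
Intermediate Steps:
Function('p')(a, M) = Add(a, Pow(a, 2), Mul(2, M)) (Function('p')(a, M) = Add(Add(Pow(a, 2), Mul(2, M)), a) = Add(a, Pow(a, 2), Mul(2, M)))
Function('l')(C) = Add(2, Mul(2, C)) (Function('l')(C) = Add(-2, Pow(-2, 2), Mul(2, C)) = Add(-2, 4, Mul(2, C)) = Add(2, Mul(2, C)))
Mul(Add(-39755, 10666), Pow(Add(Function('m')(Function('l')(-7)), -31102), -1)) = Mul(Add(-39755, 10666), Pow(Add(Add(-23, Mul(-1, Add(2, Mul(2, -7)))), -31102), -1)) = Mul(-29089, Pow(Add(Add(-23, Mul(-1, Add(2, -14))), -31102), -1)) = Mul(-29089, Pow(Add(Add(-23, Mul(-1, -12)), -31102), -1)) = Mul(-29089, Pow(Add(Add(-23, 12), -31102), -1)) = Mul(-29089, Pow(Add(-11, -31102), -1)) = Mul(-29089, Pow(-31113, -1)) = Mul(-29089, Rational(-1, 31113)) = Rational(29089, 31113)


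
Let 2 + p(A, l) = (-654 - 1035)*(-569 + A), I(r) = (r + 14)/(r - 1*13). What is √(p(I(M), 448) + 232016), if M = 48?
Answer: 87*√192605/35 ≈ 1090.9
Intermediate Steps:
I(r) = (14 + r)/(-13 + r) (I(r) = (14 + r)/(r - 13) = (14 + r)/(-13 + r))
p(A, l) = 961039 - 1689*A (p(A, l) = -2 + (-654 - 1035)*(-569 + A) = -2 - 1689*(-569 + A) = -2 + (961041 - 1689*A) = 961039 - 1689*A)
√(p(I(M), 448) + 232016) = √((961039 - 1689*(14 + 48)/(-13 + 48)) + 232016) = √((961039 - 1689*62/35) + 232016) = √((961039 - 104718/35) + 232016) = √(33531647/35 + 232016) = √(41652207/35) = 87*√192605/35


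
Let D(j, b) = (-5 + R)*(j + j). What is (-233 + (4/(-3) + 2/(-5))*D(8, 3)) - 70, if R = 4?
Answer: -4129/15 ≈ -275.27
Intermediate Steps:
D(j, b) = -2*j (D(j, b) = (-5 + 4)*(j + j) = -2*j)
(-233 + (4/(-3) + 2/(-5))*D(8, 3)) - 70 = (-233 + (4/(-3) + 2/(-5))*(-2*8)) - 70 = (-233 + (4*(-⅓) + 2*(-⅕))*(-16)) - 70 = (-233 + (-4/3 - ⅖)*(-16)) - 70 = (-233 - 26/15*(-16)) - 70 = (-233 + 416/15) - 70 = -3079/15 - 70 = -4129/15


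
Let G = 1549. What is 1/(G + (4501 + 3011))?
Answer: 1/9061 ≈ 0.00011036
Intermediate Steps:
1/(G + (4501 + 3011)) = 1/(1549 + (4501 + 3011)) = 1/(1549 + 7512) = 1/9061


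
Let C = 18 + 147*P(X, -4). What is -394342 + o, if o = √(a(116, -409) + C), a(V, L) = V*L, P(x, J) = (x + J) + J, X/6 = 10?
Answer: -394342 + I*√39782 ≈ -3.9434e+5 + 199.45*I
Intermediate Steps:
X = 60 (X = 6*10 = 60)
P(x, J) = x + 2*J (P(x, J) = (J + x) + J = x + 2*J)
C = 7662 (C = 18 + 147*(60 + 2*(-4)) = 18 + 147*(60 - 8) = 18 + 147*52 = 18 + 7644 = 7662)
a(V, L) = L*V
o = I*√39782 (o = √(-409*116 + 7662) = √(-47444 + 7662) = √(-39782) = I*√39782 ≈ 199.45*I)
-394342 + o = -394342 + I*√39782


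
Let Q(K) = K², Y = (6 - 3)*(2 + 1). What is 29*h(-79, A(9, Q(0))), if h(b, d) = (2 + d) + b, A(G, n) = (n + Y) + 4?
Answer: -1856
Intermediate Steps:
Y = 9 (Y = 3*3 = 9)
A(G, n) = 13 + n (A(G, n) = (n + 9) + 4 = (9 + n) + 4 = 13 + n)
h(b, d) = 2 + b + d
29*h(-79, A(9, Q(0))) = 29*(2 - 79 + (13 + 0²)) = 29*(2 - 79 + (13 + 0)) = 29*(2 - 79 + 13) = 29*(-64) = -1856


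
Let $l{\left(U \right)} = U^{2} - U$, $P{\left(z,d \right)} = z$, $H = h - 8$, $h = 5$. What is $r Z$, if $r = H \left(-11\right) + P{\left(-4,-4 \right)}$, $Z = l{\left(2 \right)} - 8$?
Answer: $-174$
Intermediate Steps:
$H = -3$ ($H = 5 - 8 = -3$)
$Z = -6$ ($Z = 2 \left(-1 + 2\right) - 8 = 2 \cdot 1 - 8 = 2 - 8 = -6$)
$r = 29$ ($r = \left(-3\right) \left(-11\right) - 4 = 33 - 4 = 29$)
$r Z = 29 \left(-6\right) = -174$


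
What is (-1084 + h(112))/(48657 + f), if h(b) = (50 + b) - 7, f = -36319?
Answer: -929/12338 ≈ -0.075296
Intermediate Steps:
h(b) = 43 + b
(-1084 + h(112))/(48657 + f) = (-1084 + (43 + 112))/(48657 - 36319) = (-1084 + 155)/12338 = -929*1/12338 = -929/12338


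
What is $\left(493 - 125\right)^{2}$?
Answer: $135424$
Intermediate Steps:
$\left(493 - 125\right)^{2} = 368^{2} = 135424$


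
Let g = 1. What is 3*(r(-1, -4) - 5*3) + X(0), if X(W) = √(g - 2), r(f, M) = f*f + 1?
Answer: -39 + I ≈ -39.0 + 1.0*I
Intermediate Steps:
r(f, M) = 1 + f² (r(f, M) = f² + 1 = 1 + f²)
X(W) = I (X(W) = √(1 - 2) = √(-1) = I)
3*(r(-1, -4) - 5*3) + X(0) = 3*((1 + (-1)²) - 5*3) + I = 3*((1 + 1) - 15) + I = 3*(2 - 15) + I = 3*(-13) + I = -39 + I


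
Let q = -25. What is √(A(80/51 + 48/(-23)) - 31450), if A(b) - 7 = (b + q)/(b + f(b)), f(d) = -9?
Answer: I*√3919262923730/11165 ≈ 177.31*I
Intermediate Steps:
A(b) = 7 + (-25 + b)/(-9 + b) (A(b) = 7 + (b - 25)/(b - 9) = 7 + (-25 + b)/(-9 + b))
√(A(80/51 + 48/(-23)) - 31450) = √(8*(-11 + (80/51 + 48/(-23)))/(-9 + (80/51 + 48/(-23))) - 31450) = √(8*(-11 + (80*(1/51) + 48*(-1/23)))/(-9 + (80*(1/51) + 48*(-1/23))) - 31450) = √(8*(-11 + (80/51 - 48/23))/(-9 + (80/51 - 48/23)) - 31450) = √(8*(-11 - 608/1173)/(-9 - 608/1173) - 31450) = √(8*(-13511/1173)/(-11165/1173) - 31450) = √(8*(-1173/11165)*(-13511/1173) - 31450) = √(108088/11165 - 31450) = √(-351031162/11165) = I*√3919262923730/11165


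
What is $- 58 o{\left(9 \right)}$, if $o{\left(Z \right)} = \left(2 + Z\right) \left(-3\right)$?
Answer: $1914$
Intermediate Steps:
$o{\left(Z \right)} = -6 - 3 Z$
$- 58 o{\left(9 \right)} = - 58 \left(-6 - 27\right) = \left(-58\right) \left(-33\right) = 1914$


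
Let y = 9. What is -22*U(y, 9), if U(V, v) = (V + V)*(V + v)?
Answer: -7128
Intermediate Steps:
U(V, v) = 2*V*(V + v) (U(V, v) = (2*V)*(V + v) = 2*V*(V + v))
-22*U(y, 9) = -44*9*(9 + 9) = -44*9*18 = -22*324 = -7128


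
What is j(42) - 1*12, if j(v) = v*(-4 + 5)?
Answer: 30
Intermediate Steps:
j(v) = v (j(v) = v*1 = v)
j(42) - 1*12 = 42 - 1*12 = 42 - 12 = 30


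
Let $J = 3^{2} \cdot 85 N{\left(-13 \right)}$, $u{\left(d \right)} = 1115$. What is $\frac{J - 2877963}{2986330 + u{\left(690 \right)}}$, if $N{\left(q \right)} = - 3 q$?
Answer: $- \frac{949376}{995815} \approx -0.95337$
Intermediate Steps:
$J = 29835$ ($J = 3^{2} \cdot 85 \left(\left(-3\right) \left(-13\right)\right) = 9 \cdot 85 \cdot 39 = 765 \cdot 39 = 29835$)
$\frac{J - 2877963}{2986330 + u{\left(690 \right)}} = \frac{29835 - 2877963}{2986330 + 1115} = - \frac{2848128}{2987445} = \left(-2848128\right) \frac{1}{2987445} = - \frac{949376}{995815}$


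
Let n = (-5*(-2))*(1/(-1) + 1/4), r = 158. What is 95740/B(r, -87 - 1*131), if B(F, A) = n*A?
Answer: 19148/327 ≈ 58.557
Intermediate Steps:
n = -15/2 (n = 10*(1*(-1) + 1*(¼)) = 10*(-1 + ¼) = 10*(-¾) = -15/2 ≈ -7.5000)
B(F, A) = -15*A/2
95740/B(r, -87 - 1*131) = 95740/((-15*(-87 - 1*131)/2)) = 95740/((-15*(-87 - 131)/2)) = 95740/((-15/2*(-218))) = 95740/1635 = 95740*(1/1635) = 19148/327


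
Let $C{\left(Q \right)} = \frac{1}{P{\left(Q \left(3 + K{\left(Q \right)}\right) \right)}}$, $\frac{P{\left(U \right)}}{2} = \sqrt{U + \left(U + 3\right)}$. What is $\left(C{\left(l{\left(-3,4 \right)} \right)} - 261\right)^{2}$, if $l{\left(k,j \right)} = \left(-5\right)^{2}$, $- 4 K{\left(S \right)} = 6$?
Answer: $\frac{\left(40716 - \sqrt{78}\right)^{2}}{24336} \approx 68092.0$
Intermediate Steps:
$K{\left(S \right)} = - \frac{3}{2}$ ($K{\left(S \right)} = \left(- \frac{1}{4}\right) 6 = - \frac{3}{2}$)
$P{\left(U \right)} = 2 \sqrt{3 + 2 U}$ ($P{\left(U \right)} = 2 \sqrt{U + \left(U + 3\right)} = 2 \sqrt{U + \left(3 + U\right)} = 2 \sqrt{3 + 2 U}$)
$l{\left(k,j \right)} = 25$
$C{\left(Q \right)} = \frac{1}{2 \sqrt{3 + 3 Q}}$ ($C{\left(Q \right)} = \frac{1}{2 \sqrt{3 + 2 Q \left(3 - \frac{3}{2}\right)}} = \frac{1}{2 \sqrt{3 + 2 Q \frac{3}{2}}} = \frac{1}{2 \sqrt{3 + 2 \frac{3 Q}{2}}} = \frac{1}{2 \sqrt{3 + 3 Q}}$)
$\left(C{\left(l{\left(-3,4 \right)} \right)} - 261\right)^{2} = \left(\frac{\sqrt{3}}{6 \sqrt{1 + 25}} - 261\right)^{2} = \left(\frac{\sqrt{3}}{6 \sqrt{26}} - 261\right)^{2} = \left(\frac{\sqrt{3} \frac{\sqrt{26}}{26}}{6} - 261\right)^{2} = \left(\frac{\sqrt{78}}{156} - 261\right)^{2} = \left(-261 + \frac{\sqrt{78}}{156}\right)^{2}$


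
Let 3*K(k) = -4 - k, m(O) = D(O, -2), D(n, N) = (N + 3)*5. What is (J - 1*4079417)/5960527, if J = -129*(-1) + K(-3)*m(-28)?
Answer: -12237869/17881581 ≈ -0.68438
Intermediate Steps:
D(n, N) = 15 + 5*N (D(n, N) = (3 + N)*5 = 15 + 5*N)
m(O) = 5 (m(O) = 15 + 5*(-2) = 15 - 10 = 5)
K(k) = -4/3 - k/3 (K(k) = (-4 - k)/3 = -4/3 - k/3)
J = 382/3 (J = -129*(-1) + (-4/3 - ⅓*(-3))*5 = 129 + (-4/3 + 1)*5 = 129 - ⅓*5 = 129 - 5/3 = 382/3 ≈ 127.33)
(J - 1*4079417)/5960527 = (382/3 - 1*4079417)/5960527 = (382/3 - 4079417)*(1/5960527) = -12237869/3*1/5960527 = -12237869/17881581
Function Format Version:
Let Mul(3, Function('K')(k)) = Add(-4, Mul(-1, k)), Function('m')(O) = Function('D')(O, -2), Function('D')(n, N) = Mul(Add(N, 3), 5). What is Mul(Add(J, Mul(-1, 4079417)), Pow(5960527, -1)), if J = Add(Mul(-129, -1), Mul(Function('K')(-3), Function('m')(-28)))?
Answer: Rational(-12237869, 17881581) ≈ -0.68438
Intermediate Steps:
Function('D')(n, N) = Add(15, Mul(5, N)) (Function('D')(n, N) = Mul(Add(3, N), 5) = Add(15, Mul(5, N)))
Function('m')(O) = 5 (Function('m')(O) = Add(15, Mul(5, -2)) = Add(15, -10) = 5)
Function('K')(k) = Add(Rational(-4, 3), Mul(Rational(-1, 3), k)) (Function('K')(k) = Mul(Rational(1, 3), Add(-4, Mul(-1, k))) = Add(Rational(-4, 3), Mul(Rational(-1, 3), k)))
J = Rational(382, 3) (J = Add(Mul(-129, -1), Mul(Add(Rational(-4, 3), Mul(Rational(-1, 3), -3)), 5)) = Add(129, Mul(Add(Rational(-4, 3), 1), 5)) = Add(129, Mul(Rational(-1, 3), 5)) = Add(129, Rational(-5, 3)) = Rational(382, 3) ≈ 127.33)
Mul(Add(J, Mul(-1, 4079417)), Pow(5960527, -1)) = Mul(Add(Rational(382, 3), Mul(-1, 4079417)), Pow(5960527, -1)) = Mul(Add(Rational(382, 3), -4079417), Rational(1, 5960527)) = Mul(Rational(-12237869, 3), Rational(1, 5960527)) = Rational(-12237869, 17881581)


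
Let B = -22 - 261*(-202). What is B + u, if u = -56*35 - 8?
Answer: 50732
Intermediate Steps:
B = 52700 (B = -22 + 52722 = 52700)
u = -1968 (u = -1960 - 8 = -1968)
B + u = 52700 - 1968 = 50732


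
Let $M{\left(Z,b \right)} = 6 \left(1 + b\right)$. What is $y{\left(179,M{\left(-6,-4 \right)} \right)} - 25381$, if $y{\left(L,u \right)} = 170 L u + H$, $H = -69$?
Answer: $-573190$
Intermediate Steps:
$M{\left(Z,b \right)} = 6 + 6 b$
$y{\left(L,u \right)} = -69 + 170 L u$ ($y{\left(L,u \right)} = 170 L u - 69 = -69 + 170 L u$)
$y{\left(179,M{\left(-6,-4 \right)} \right)} - 25381 = \left(-69 + 170 \cdot 179 \left(6 + 6 \left(-4\right)\right)\right) - 25381 = \left(-69 + 170 \cdot 179 \left(6 - 24\right)\right) - 25381 = \left(-69 + 170 \cdot 179 \left(-18\right)\right) - 25381 = \left(-69 - 547740\right) - 25381 = -547809 - 25381 = -573190$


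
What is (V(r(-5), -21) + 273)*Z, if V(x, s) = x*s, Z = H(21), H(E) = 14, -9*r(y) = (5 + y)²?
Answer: 3822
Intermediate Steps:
r(y) = -(5 + y)²/9
Z = 14
V(x, s) = s*x
(V(r(-5), -21) + 273)*Z = (-(-7)*(5 - 5)²/3 + 273)*14 = (-(-7)*0²/3 + 273)*14 = (-(-7)*0/3 + 273)*14 = (-21*0 + 273)*14 = (0 + 273)*14 = 273*14 = 3822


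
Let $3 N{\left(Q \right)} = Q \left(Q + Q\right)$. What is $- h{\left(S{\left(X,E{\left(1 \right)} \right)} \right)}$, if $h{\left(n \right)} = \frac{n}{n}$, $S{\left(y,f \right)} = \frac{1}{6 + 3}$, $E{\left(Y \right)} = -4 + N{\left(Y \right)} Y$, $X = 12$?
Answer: $-1$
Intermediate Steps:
$N{\left(Q \right)} = \frac{2 Q^{2}}{3}$ ($N{\left(Q \right)} = \frac{Q \left(Q + Q\right)}{3} = \frac{Q 2 Q}{3} = \frac{2 Q^{2}}{3}$)
$E{\left(Y \right)} = -4 + \frac{2 Y^{3}}{3}$ ($E{\left(Y \right)} = -4 + \frac{2 Y^{2}}{3} Y = -4 + \frac{2 Y^{3}}{3}$)
$S{\left(y,f \right)} = \frac{1}{9}$
$h{\left(n \right)} = 1$
$- h{\left(S{\left(X,E{\left(1 \right)} \right)} \right)} = \left(-1\right) 1 = -1$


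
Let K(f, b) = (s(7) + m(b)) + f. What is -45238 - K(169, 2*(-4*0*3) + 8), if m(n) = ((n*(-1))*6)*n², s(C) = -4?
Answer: -42331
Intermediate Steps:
m(n) = -6*n³ (m(n) = (-n*6)*n² = (-6*n)*n² = -6*n³)
K(f, b) = -4 + f - 6*b³ (K(f, b) = (-4 - 6*b³) + f = -4 + f - 6*b³)
-45238 - K(169, 2*(-4*0*3) + 8) = -45238 - (-4 + 169 - 6*(2*(-4*0*3) + 8)³) = -45238 - (-4 + 169 - 6*(2*(0*3) + 8)³) = -45238 - (-4 + 169 - 6*(2*0 + 8)³) = -45238 - (-4 + 169 - 6*(0 + 8)³) = -45238 - (-4 + 169 - 6*8³) = -45238 - (-4 + 169 - 6*512) = -45238 - (-4 + 169 - 3072) = -45238 - 1*(-2907) = -45238 + 2907 = -42331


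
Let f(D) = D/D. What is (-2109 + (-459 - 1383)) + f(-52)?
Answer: -3950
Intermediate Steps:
f(D) = 1
(-2109 + (-459 - 1383)) + f(-52) = (-2109 + (-459 - 1383)) + 1 = (-2109 - 1842) + 1 = -3951 + 1 = -3950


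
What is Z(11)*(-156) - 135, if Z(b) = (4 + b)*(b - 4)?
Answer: -16515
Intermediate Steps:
Z(b) = (-4 + b)*(4 + b) (Z(b) = (4 + b)*(-4 + b) = (-4 + b)*(4 + b))
Z(11)*(-156) - 135 = (-16 + 11²)*(-156) - 135 = (-16 + 121)*(-156) - 135 = 105*(-156) - 135 = -16380 - 135 = -16515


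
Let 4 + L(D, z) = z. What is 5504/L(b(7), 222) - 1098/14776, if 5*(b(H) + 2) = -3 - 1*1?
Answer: 20271935/805292 ≈ 25.173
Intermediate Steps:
b(H) = -14/5 (b(H) = -2 + (-3 - 1*1)/5 = -2 + (-3 - 1)/5 = -2 + (1/5)*(-4) = -2 - 4/5 = -14/5)
L(D, z) = -4 + z
5504/L(b(7), 222) - 1098/14776 = 5504/(-4 + 222) - 1098/14776 = 5504/218 - 1098*1/14776 = 5504*(1/218) - 549/7388 = 2752/109 - 549/7388 = 20271935/805292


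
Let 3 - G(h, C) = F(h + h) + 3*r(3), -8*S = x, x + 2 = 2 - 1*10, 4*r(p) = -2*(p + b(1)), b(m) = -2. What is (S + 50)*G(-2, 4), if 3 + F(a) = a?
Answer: 4715/8 ≈ 589.38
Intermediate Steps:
F(a) = -3 + a
r(p) = 1 - p/2 (r(p) = (-2*(p - 2))/4 = (-2*(-2 + p))/4 = (4 - 2*p)/4 = 1 - p/2)
x = -10 (x = -2 + (2 - 1*10) = -2 + (2 - 10) = -2 - 8 = -10)
S = 5/4 (S = -1/8*(-10) = 5/4 ≈ 1.2500)
G(h, C) = 15/2 - 2*h (G(h, C) = 3 - ((-3 + (h + h)) + 3*(1 - 1/2*3)) = 3 - ((-3 + 2*h) + 3*(1 - 3/2)) = 3 - ((-3 + 2*h) + 3*(-1/2)) = 3 - ((-3 + 2*h) - 3/2) = 3 - (-9/2 + 2*h) = 3 + (9/2 - 2*h) = 15/2 - 2*h)
(S + 50)*G(-2, 4) = (5/4 + 50)*(15/2 - 2*(-2)) = 205*(15/2 + 4)/4 = (205/4)*(23/2) = 4715/8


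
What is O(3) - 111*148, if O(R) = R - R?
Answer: -16428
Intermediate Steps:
O(R) = 0
O(3) - 111*148 = 0 - 111*148 = 0 - 16428 = -16428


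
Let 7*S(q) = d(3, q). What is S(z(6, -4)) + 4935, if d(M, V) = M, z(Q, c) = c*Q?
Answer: 34548/7 ≈ 4935.4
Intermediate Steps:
z(Q, c) = Q*c
S(q) = 3/7 (S(q) = (⅐)*3 = 3/7)
S(z(6, -4)) + 4935 = 3/7 + 4935 = 34548/7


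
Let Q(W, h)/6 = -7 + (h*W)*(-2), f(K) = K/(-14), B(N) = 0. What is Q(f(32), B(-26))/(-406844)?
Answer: 21/203422 ≈ 0.00010323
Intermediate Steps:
f(K) = -K/14 (f(K) = K*(-1/14) = -K/14)
Q(W, h) = -42 - 12*W*h (Q(W, h) = 6*(-7 + (h*W)*(-2)) = 6*(-7 + (W*h)*(-2)) = 6*(-7 - 2*W*h) = -42 - 12*W*h)
Q(f(32), B(-26))/(-406844) = (-42 - 12*(-1/14*32)*0)/(-406844) = (-42 - 12*(-16/7)*0)*(-1/406844) = (-42 + 0)*(-1/406844) = -42*(-1/406844) = 21/203422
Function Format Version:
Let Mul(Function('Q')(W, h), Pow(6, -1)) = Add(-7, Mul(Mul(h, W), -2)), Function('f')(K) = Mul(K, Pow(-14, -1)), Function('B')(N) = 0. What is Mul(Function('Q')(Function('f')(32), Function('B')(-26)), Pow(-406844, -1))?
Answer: Rational(21, 203422) ≈ 0.00010323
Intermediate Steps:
Function('f')(K) = Mul(Rational(-1, 14), K) (Function('f')(K) = Mul(K, Rational(-1, 14)) = Mul(Rational(-1, 14), K))
Function('Q')(W, h) = Add(-42, Mul(-12, W, h)) (Function('Q')(W, h) = Mul(6, Add(-7, Mul(Mul(h, W), -2))) = Mul(6, Add(-7, Mul(Mul(W, h), -2))) = Mul(6, Add(-7, Mul(-2, W, h))) = Add(-42, Mul(-12, W, h)))
Mul(Function('Q')(Function('f')(32), Function('B')(-26)), Pow(-406844, -1)) = Mul(Add(-42, Mul(-12, Mul(Rational(-1, 14), 32), 0)), Pow(-406844, -1)) = Mul(Add(-42, Mul(-12, Rational(-16, 7), 0)), Rational(-1, 406844)) = Mul(Add(-42, 0), Rational(-1, 406844)) = Mul(-42, Rational(-1, 406844)) = Rational(21, 203422)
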